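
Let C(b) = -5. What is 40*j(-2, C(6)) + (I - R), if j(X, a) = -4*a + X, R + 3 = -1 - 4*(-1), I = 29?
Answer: 749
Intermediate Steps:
R = 0 (R = -3 + (-1 - 4*(-1)) = -3 + (-1 + 4) = -3 + 3 = 0)
j(X, a) = X - 4*a
40*j(-2, C(6)) + (I - R) = 40*(-2 - 4*(-5)) + (29 - 1*0) = 40*(-2 + 20) + (29 + 0) = 40*18 + 29 = 720 + 29 = 749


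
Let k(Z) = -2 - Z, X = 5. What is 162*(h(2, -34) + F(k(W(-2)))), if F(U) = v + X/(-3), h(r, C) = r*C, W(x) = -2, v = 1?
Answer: -11124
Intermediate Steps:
h(r, C) = C*r
F(U) = -2/3 (F(U) = 1 + 5/(-3) = 1 - 1/3*5 = 1 - 5/3 = -2/3)
162*(h(2, -34) + F(k(W(-2)))) = 162*(-34*2 - 2/3) = 162*(-68 - 2/3) = 162*(-206/3) = -11124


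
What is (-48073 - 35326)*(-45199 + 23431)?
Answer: 1815429432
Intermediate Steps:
(-48073 - 35326)*(-45199 + 23431) = -83399*(-21768) = 1815429432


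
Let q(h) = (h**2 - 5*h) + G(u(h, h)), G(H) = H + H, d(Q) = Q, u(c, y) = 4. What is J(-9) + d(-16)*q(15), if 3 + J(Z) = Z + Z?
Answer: -2549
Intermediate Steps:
J(Z) = -3 + 2*Z (J(Z) = -3 + (Z + Z) = -3 + 2*Z)
G(H) = 2*H
q(h) = 8 + h**2 - 5*h (q(h) = (h**2 - 5*h) + 2*4 = (h**2 - 5*h) + 8 = 8 + h**2 - 5*h)
J(-9) + d(-16)*q(15) = (-3 + 2*(-9)) - 16*(8 + 15**2 - 5*15) = (-3 - 18) - 16*(8 + 225 - 75) = -21 - 16*158 = -21 - 2528 = -2549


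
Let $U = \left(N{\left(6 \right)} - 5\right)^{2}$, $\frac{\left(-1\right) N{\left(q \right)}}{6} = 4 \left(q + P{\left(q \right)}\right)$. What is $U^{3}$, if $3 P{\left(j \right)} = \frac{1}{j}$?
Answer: $\frac{8415099419290201}{729} \approx 1.1543 \cdot 10^{13}$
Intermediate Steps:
$P{\left(j \right)} = \frac{1}{3 j}$
$N{\left(q \right)} = - 24 q - \frac{8}{q}$ ($N{\left(q \right)} = - 6 \cdot 4 \left(q + \frac{1}{3 q}\right) = - 6 \left(4 q + \frac{4}{3 q}\right) = - 24 q - \frac{8}{q}$)
$U = \frac{203401}{9}$ ($U = \left(\left(\left(-24\right) 6 - \frac{8}{6}\right) - 5\right)^{2} = \left(\left(-144 - \frac{4}{3}\right) - 5\right)^{2} = \left(- \frac{436}{3} - 5\right)^{2} = \left(- \frac{451}{3}\right)^{2} = \frac{203401}{9} \approx 22600.0$)
$U^{3} = \left(\frac{203401}{9}\right)^{3} = \frac{8415099419290201}{729}$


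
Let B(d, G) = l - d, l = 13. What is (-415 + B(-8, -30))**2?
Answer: 155236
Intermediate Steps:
B(d, G) = 13 - d
(-415 + B(-8, -30))**2 = (-415 + (13 - 1*(-8)))**2 = (-415 + (13 + 8))**2 = (-415 + 21)**2 = (-394)**2 = 155236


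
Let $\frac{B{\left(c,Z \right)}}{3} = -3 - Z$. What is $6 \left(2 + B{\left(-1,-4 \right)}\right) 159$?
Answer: $4770$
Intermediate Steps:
$B{\left(c,Z \right)} = -9 - 3 Z$ ($B{\left(c,Z \right)} = 3 \left(-3 - Z\right) = -9 - 3 Z$)
$6 \left(2 + B{\left(-1,-4 \right)}\right) 159 = 6 \left(2 - -3\right) 159 = 6 \left(2 + \left(-9 + 12\right)\right) 159 = 6 \left(2 + 3\right) 159 = 6 \cdot 5 \cdot 159 = 30 \cdot 159 = 4770$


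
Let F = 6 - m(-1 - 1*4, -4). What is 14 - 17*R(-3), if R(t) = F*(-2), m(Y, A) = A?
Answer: 354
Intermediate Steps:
F = 10 (F = 6 - 1*(-4) = 6 + 4 = 10)
R(t) = -20 (R(t) = 10*(-2) = -20)
14 - 17*R(-3) = 14 - 17*(-20) = 14 + 340 = 354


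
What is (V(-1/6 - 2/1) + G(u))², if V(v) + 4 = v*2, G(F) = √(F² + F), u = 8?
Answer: 1273/9 - 100*√2 ≈ 0.023088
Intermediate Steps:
G(F) = √(F + F²)
V(v) = -4 + 2*v (V(v) = -4 + v*2 = -4 + 2*v)
(V(-1/6 - 2/1) + G(u))² = ((-4 + 2*(-1/6 - 2/1)) + √(8*(1 + 8)))² = ((-4 + 2*(-1*⅙ - 2*1)) + √(8*9))² = ((-4 + 2*(-⅙ - 2)) + √72)² = ((-4 + 2*(-13/6)) + 6*√2)² = ((-4 - 13/3) + 6*√2)² = (-25/3 + 6*√2)²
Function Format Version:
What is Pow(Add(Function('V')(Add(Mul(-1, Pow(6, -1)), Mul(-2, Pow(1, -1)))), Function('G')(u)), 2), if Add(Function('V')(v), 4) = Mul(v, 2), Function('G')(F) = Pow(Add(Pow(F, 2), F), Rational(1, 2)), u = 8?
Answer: Add(Rational(1273, 9), Mul(-100, Pow(2, Rational(1, 2)))) ≈ 0.023088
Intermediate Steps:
Function('G')(F) = Pow(Add(F, Pow(F, 2)), Rational(1, 2))
Function('V')(v) = Add(-4, Mul(2, v)) (Function('V')(v) = Add(-4, Mul(v, 2)) = Add(-4, Mul(2, v)))
Pow(Add(Function('V')(Add(Mul(-1, Pow(6, -1)), Mul(-2, Pow(1, -1)))), Function('G')(u)), 2) = Pow(Add(Add(-4, Mul(2, Add(Mul(-1, Pow(6, -1)), Mul(-2, Pow(1, -1))))), Pow(Mul(8, Add(1, 8)), Rational(1, 2))), 2) = Pow(Add(Add(-4, Mul(2, Add(Mul(-1, Rational(1, 6)), Mul(-2, 1)))), Pow(Mul(8, 9), Rational(1, 2))), 2) = Pow(Add(Add(-4, Mul(2, Add(Rational(-1, 6), -2))), Pow(72, Rational(1, 2))), 2) = Pow(Add(Add(-4, Mul(2, Rational(-13, 6))), Mul(6, Pow(2, Rational(1, 2)))), 2) = Pow(Add(Add(-4, Rational(-13, 3)), Mul(6, Pow(2, Rational(1, 2)))), 2) = Pow(Add(Rational(-25, 3), Mul(6, Pow(2, Rational(1, 2)))), 2)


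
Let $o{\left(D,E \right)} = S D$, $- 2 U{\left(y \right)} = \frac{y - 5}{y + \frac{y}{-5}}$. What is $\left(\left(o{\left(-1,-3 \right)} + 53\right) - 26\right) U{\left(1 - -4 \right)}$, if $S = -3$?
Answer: $0$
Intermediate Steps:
$U{\left(y \right)} = - \frac{5 \left(-5 + y\right)}{8 y}$ ($U{\left(y \right)} = - \frac{\left(y - 5\right) \frac{1}{y + \frac{y}{-5}}}{2} = - \frac{\left(-5 + y\right) \frac{1}{y + y \left(- \frac{1}{5}\right)}}{2} = - \frac{\left(-5 + y\right) \frac{1}{y - \frac{y}{5}}}{2} = - \frac{\left(-5 + y\right) \frac{1}{\frac{4}{5} y}}{2} = - \frac{\left(-5 + y\right) \frac{5}{4 y}}{2} = - \frac{\frac{5}{4} \frac{1}{y} \left(-5 + y\right)}{2} = - \frac{5 \left(-5 + y\right)}{8 y}$)
$o{\left(D,E \right)} = - 3 D$
$\left(\left(o{\left(-1,-3 \right)} + 53\right) - 26\right) U{\left(1 - -4 \right)} = \left(\left(\left(-3\right) \left(-1\right) + 53\right) - 26\right) \frac{5 \left(5 - \left(1 - -4\right)\right)}{8 \left(1 - -4\right)} = \left(\left(3 + 53\right) - 26\right) \frac{5 \left(5 - \left(1 + 4\right)\right)}{8 \left(1 + 4\right)} = \left(56 - 26\right) \frac{5 \left(5 - 5\right)}{8 \cdot 5} = 30 \cdot \frac{5}{8} \cdot \frac{1}{5} \left(5 - 5\right) = 30 \cdot \frac{5}{8} \cdot \frac{1}{5} \cdot 0 = 30 \cdot 0 = 0$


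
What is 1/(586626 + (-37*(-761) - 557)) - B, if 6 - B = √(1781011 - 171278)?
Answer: -3685355/614226 + √1609733 ≈ 1262.8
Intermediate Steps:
B = 6 - √1609733 (B = 6 - √(1781011 - 171278) = 6 - √1609733 ≈ -1262.8)
1/(586626 + (-37*(-761) - 557)) - B = 1/(586626 + (-37*(-761) - 557)) - (6 - √1609733) = 1/(586626 + (28157 - 557)) + (-6 + √1609733) = 1/(586626 + 27600) + (-6 + √1609733) = 1/614226 + (-6 + √1609733) = -3685355/614226 + √1609733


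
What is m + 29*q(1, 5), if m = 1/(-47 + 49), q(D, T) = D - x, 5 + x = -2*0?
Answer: 349/2 ≈ 174.50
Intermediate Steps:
x = -5 (x = -5 - 2*0 = -5 + 0 = -5)
q(D, T) = 5 + D (q(D, T) = D - 1*(-5) = D + 5 = 5 + D)
m = ½ (m = 1/2 = ½ ≈ 0.50000)
m + 29*q(1, 5) = ½ + 29*(5 + 1) = ½ + 29*6 = ½ + 174 = 349/2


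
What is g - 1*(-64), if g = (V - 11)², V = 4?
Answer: 113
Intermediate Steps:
g = 49 (g = (4 - 11)² = (-7)² = 49)
g - 1*(-64) = 49 - 1*(-64) = 49 + 64 = 113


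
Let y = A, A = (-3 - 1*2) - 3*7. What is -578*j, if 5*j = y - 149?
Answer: 20230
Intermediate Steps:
A = -26 (A = (-3 - 2) - 21 = -5 - 21 = -26)
y = -26
j = -35 (j = (-26 - 149)/5 = (⅕)*(-175) = -35)
-578*j = -578*(-35) = 20230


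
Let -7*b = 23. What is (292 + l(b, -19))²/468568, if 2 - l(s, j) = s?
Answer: 4330561/22959832 ≈ 0.18861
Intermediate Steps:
b = -23/7 (b = -⅐*23 = -23/7 ≈ -3.2857)
l(s, j) = 2 - s
(292 + l(b, -19))²/468568 = (292 + (2 - 1*(-23/7)))²/468568 = (292 + (2 + 23/7))²*(1/468568) = (292 + 37/7)²*(1/468568) = (2081/7)²*(1/468568) = (4330561/49)*(1/468568) = 4330561/22959832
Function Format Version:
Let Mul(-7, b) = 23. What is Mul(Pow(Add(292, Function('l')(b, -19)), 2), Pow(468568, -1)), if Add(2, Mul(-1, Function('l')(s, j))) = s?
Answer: Rational(4330561, 22959832) ≈ 0.18861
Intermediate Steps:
b = Rational(-23, 7) (b = Mul(Rational(-1, 7), 23) = Rational(-23, 7) ≈ -3.2857)
Function('l')(s, j) = Add(2, Mul(-1, s))
Mul(Pow(Add(292, Function('l')(b, -19)), 2), Pow(468568, -1)) = Mul(Pow(Add(292, Add(2, Mul(-1, Rational(-23, 7)))), 2), Pow(468568, -1)) = Mul(Pow(Add(292, Add(2, Rational(23, 7))), 2), Rational(1, 468568)) = Mul(Pow(Add(292, Rational(37, 7)), 2), Rational(1, 468568)) = Mul(Pow(Rational(2081, 7), 2), Rational(1, 468568)) = Mul(Rational(4330561, 49), Rational(1, 468568)) = Rational(4330561, 22959832)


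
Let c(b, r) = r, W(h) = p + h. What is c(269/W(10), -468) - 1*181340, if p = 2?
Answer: -181808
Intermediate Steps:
W(h) = 2 + h
c(269/W(10), -468) - 1*181340 = -468 - 1*181340 = -468 - 181340 = -181808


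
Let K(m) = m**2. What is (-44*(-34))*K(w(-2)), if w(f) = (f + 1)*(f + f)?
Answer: 23936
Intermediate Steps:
w(f) = 2*f*(1 + f) (w(f) = (1 + f)*(2*f) = 2*f*(1 + f))
(-44*(-34))*K(w(-2)) = (-44*(-34))*(2*(-2)*(1 - 2))**2 = 1496*(2*(-2)*(-1))**2 = 1496*4**2 = 1496*16 = 23936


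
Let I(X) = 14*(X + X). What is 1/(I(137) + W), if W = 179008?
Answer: 1/182844 ≈ 5.4691e-6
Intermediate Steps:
I(X) = 28*X (I(X) = 14*(2*X) = 28*X)
1/(I(137) + W) = 1/(28*137 + 179008) = 1/(3836 + 179008) = 1/182844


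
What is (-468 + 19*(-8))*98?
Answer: -60760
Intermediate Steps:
(-468 + 19*(-8))*98 = (-468 - 152)*98 = -620*98 = -60760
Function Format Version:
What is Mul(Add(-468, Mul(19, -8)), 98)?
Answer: -60760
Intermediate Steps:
Mul(Add(-468, Mul(19, -8)), 98) = Mul(Add(-468, -152), 98) = Mul(-620, 98) = -60760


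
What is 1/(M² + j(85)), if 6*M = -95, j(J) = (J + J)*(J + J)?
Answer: 36/1049425 ≈ 3.4305e-5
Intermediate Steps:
j(J) = 4*J² (j(J) = (2*J)*(2*J) = 4*J²)
M = -95/6 (M = (⅙)*(-95) = -95/6 ≈ -15.833)
1/(M² + j(85)) = 1/((-95/6)² + 4*85²) = 1/(9025/36 + 4*7225) = 1/(9025/36 + 28900) = 1/(1049425/36) = 36/1049425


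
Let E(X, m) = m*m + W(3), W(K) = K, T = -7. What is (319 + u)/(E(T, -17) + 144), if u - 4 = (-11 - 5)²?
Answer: 579/436 ≈ 1.3280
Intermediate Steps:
E(X, m) = 3 + m² (E(X, m) = m*m + 3 = m² + 3 = 3 + m²)
u = 260 (u = 4 + (-11 - 5)² = 4 + (-16)² = 4 + 256 = 260)
(319 + u)/(E(T, -17) + 144) = (319 + 260)/((3 + (-17)²) + 144) = 579/((3 + 289) + 144) = 579/(292 + 144) = 579/436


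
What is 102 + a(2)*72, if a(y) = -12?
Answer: -762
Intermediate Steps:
102 + a(2)*72 = 102 - 12*72 = 102 - 864 = -762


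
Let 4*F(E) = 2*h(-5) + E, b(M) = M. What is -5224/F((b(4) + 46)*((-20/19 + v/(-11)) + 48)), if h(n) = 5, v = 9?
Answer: -1091816/121035 ≈ -9.0207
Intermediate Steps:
F(E) = 5/2 + E/4 (F(E) = (2*5 + E)/4 = (10 + E)/4 = 5/2 + E/4)
-5224/F((b(4) + 46)*((-20/19 + v/(-11)) + 48)) = -5224/(5/2 + ((4 + 46)*((-20/19 + 9/(-11)) + 48))/4) = -5224/(5/2 + (50*((-20*1/19 + 9*(-1/11)) + 48))/4) = -5224/(5/2 + (50*((-20/19 - 9/11) + 48))/4) = -5224/(5/2 + (50*(-391/209 + 48))/4) = -5224/(5/2 + (50*(9641/209))/4) = -5224/(5/2 + (¼)*(482050/209)) = -5224/(5/2 + 241025/418) = -5224/121035/209 = -5224*209/121035 = -1091816/121035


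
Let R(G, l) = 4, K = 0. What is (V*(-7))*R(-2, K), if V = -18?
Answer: 504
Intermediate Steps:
(V*(-7))*R(-2, K) = -18*(-7)*4 = 126*4 = 504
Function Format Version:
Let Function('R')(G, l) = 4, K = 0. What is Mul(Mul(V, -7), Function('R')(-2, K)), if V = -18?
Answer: 504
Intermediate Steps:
Mul(Mul(V, -7), Function('R')(-2, K)) = Mul(Mul(-18, -7), 4) = Mul(126, 4) = 504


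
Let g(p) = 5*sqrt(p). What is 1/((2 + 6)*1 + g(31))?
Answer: -8/711 + 5*sqrt(31)/711 ≈ 0.027903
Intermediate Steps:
1/((2 + 6)*1 + g(31)) = 1/((2 + 6)*1 + 5*sqrt(31)) = 1/(8*1 + 5*sqrt(31)) = 1/(8 + 5*sqrt(31))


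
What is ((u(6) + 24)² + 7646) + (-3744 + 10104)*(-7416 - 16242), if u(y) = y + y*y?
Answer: -150452878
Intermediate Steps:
u(y) = y + y²
((u(6) + 24)² + 7646) + (-3744 + 10104)*(-7416 - 16242) = ((6*(1 + 6) + 24)² + 7646) + (-3744 + 10104)*(-7416 - 16242) = ((6*7 + 24)² + 7646) + 6360*(-23658) = ((42 + 24)² + 7646) - 150464880 = (66² + 7646) - 150464880 = (4356 + 7646) - 150464880 = 12002 - 150464880 = -150452878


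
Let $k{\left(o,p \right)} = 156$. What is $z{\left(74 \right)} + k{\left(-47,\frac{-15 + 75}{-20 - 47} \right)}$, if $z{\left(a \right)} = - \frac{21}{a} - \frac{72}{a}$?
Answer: $\frac{11451}{74} \approx 154.74$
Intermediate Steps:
$z{\left(a \right)} = - \frac{93}{a}$
$z{\left(74 \right)} + k{\left(-47,\frac{-15 + 75}{-20 - 47} \right)} = - \frac{93}{74} + 156 = \frac{11451}{74}$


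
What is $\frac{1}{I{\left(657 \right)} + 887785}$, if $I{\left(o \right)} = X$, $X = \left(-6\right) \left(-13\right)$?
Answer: $\frac{1}{887863} \approx 1.1263 \cdot 10^{-6}$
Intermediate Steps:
$X = 78$
$I{\left(o \right)} = 78$
$\frac{1}{I{\left(657 \right)} + 887785} = \frac{1}{78 + 887785} = \frac{1}{887863}$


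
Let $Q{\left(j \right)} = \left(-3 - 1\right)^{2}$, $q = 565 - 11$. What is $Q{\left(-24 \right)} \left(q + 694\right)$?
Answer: $19968$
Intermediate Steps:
$q = 554$
$Q{\left(j \right)} = 16$ ($Q{\left(j \right)} = \left(-4\right)^{2} = 16$)
$Q{\left(-24 \right)} \left(q + 694\right) = 16 \left(554 + 694\right) = 16 \cdot 1248 = 19968$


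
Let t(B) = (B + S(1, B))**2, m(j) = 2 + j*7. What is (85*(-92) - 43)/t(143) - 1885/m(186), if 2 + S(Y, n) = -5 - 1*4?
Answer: -1795733/946704 ≈ -1.8968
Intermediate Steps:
m(j) = 2 + 7*j
S(Y, n) = -11 (S(Y, n) = -2 + (-5 - 1*4) = -2 + (-5 - 4) = -2 - 9 = -11)
t(B) = (-11 + B)**2 (t(B) = (B - 11)**2 = (-11 + B)**2)
(85*(-92) - 43)/t(143) - 1885/m(186) = (85*(-92) - 43)/((-11 + 143)**2) - 1885/(2 + 7*186) = (-7820 - 43)/(132**2) - 1885/(2 + 1302) = -7863/17424 - 1885/1304 = -7863*1/17424 - 1885*1/1304 = -2621/5808 - 1885/1304 = -1795733/946704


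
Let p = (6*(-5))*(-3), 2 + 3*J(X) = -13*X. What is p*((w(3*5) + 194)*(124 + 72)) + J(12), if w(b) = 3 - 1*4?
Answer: 10213402/3 ≈ 3.4045e+6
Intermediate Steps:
w(b) = -1 (w(b) = 3 - 4 = -1)
J(X) = -⅔ - 13*X/3 (J(X) = -⅔ + (-13*X)/3 = -⅔ - 13*X/3)
p = 90 (p = -30*(-3) = 90)
p*((w(3*5) + 194)*(124 + 72)) + J(12) = 90*((-1 + 194)*(124 + 72)) + (-⅔ - 13/3*12) = 90*(193*196) + (-⅔ - 52) = 90*37828 - 158/3 = 3404520 - 158/3 = 10213402/3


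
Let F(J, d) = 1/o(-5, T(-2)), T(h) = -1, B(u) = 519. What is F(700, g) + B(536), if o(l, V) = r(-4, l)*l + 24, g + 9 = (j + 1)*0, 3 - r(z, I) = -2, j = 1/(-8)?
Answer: 518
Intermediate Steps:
j = -⅛ ≈ -0.12500
r(z, I) = 5 (r(z, I) = 3 - 1*(-2) = 3 + 2 = 5)
g = -9 (g = -9 + (-⅛ + 1)*0 = -9 + (7/8)*0 = -9 + 0 = -9)
o(l, V) = 24 + 5*l (o(l, V) = 5*l + 24 = 24 + 5*l)
F(J, d) = -1 (F(J, d) = 1/(24 + 5*(-5)) = 1/(24 - 25) = 1/(-1) = -1)
F(700, g) + B(536) = -1 + 519 = 518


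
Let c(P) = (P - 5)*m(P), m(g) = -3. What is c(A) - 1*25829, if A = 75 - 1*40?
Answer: -25919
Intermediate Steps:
A = 35 (A = 75 - 40 = 35)
c(P) = 15 - 3*P (c(P) = (P - 5)*(-3) = (-5 + P)*(-3) = 15 - 3*P)
c(A) - 1*25829 = (15 - 3*35) - 1*25829 = (15 - 105) - 25829 = -90 - 25829 = -25919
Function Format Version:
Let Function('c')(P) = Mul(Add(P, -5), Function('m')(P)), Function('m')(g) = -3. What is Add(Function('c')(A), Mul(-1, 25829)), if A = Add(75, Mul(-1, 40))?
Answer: -25919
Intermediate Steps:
A = 35 (A = Add(75, -40) = 35)
Function('c')(P) = Add(15, Mul(-3, P)) (Function('c')(P) = Mul(Add(P, -5), -3) = Mul(Add(-5, P), -3) = Add(15, Mul(-3, P)))
Add(Function('c')(A), Mul(-1, 25829)) = Add(Add(15, Mul(-3, 35)), Mul(-1, 25829)) = Add(Add(15, -105), -25829) = Add(-90, -25829) = -25919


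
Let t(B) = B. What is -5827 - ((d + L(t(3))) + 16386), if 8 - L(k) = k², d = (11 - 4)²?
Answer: -22261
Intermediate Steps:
d = 49 (d = 7² = 49)
L(k) = 8 - k²
-5827 - ((d + L(t(3))) + 16386) = -5827 - ((49 + (8 - 1*3²)) + 16386) = -5827 - ((49 + (8 - 1*9)) + 16386) = -5827 - ((49 + (8 - 9)) + 16386) = -5827 - ((49 - 1) + 16386) = -5827 - (48 + 16386) = -5827 - 1*16434 = -5827 - 16434 = -22261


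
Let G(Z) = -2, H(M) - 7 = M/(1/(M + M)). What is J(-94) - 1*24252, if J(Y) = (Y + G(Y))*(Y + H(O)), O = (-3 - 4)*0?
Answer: -15900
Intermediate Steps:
O = 0 (O = -7*0 = 0)
H(M) = 7 + 2*M**2 (H(M) = 7 + M/(1/(M + M)) = 7 + M/(1/(2*M)) = 7 + M/((1/(2*M))) = 7 + M*(2*M) = 7 + 2*M**2)
J(Y) = (-2 + Y)*(7 + Y) (J(Y) = (Y - 2)*(Y + (7 + 2*0**2)) = (-2 + Y)*(Y + (7 + 2*0)) = (-2 + Y)*(Y + (7 + 0)) = (-2 + Y)*(Y + 7) = (-2 + Y)*(7 + Y))
J(-94) - 1*24252 = (-14 + (-94)**2 + 5*(-94)) - 1*24252 = (-14 + 8836 - 470) - 24252 = 8352 - 24252 = -15900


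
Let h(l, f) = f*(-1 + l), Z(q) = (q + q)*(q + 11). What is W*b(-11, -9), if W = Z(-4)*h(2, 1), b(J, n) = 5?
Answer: -280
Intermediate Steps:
Z(q) = 2*q*(11 + q) (Z(q) = (2*q)*(11 + q) = 2*q*(11 + q))
W = -56 (W = (2*(-4)*(11 - 4))*(1*(-1 + 2)) = (2*(-4)*7)*(1*1) = -56*1 = -56)
W*b(-11, -9) = -56*5 = -280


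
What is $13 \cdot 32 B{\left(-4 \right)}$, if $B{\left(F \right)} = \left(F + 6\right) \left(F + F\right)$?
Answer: $-6656$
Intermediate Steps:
$B{\left(F \right)} = 2 F \left(6 + F\right)$ ($B{\left(F \right)} = \left(6 + F\right) 2 F = 2 F \left(6 + F\right)$)
$13 \cdot 32 B{\left(-4 \right)} = 13 \cdot 32 \cdot 2 \left(-4\right) \left(6 - 4\right) = 416 \cdot 2 \left(-4\right) 2 = 416 \left(-16\right) = -6656$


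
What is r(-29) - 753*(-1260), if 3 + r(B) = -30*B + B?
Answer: 949618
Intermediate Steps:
r(B) = -3 - 29*B (r(B) = -3 + (-30*B + B) = -3 - 29*B)
r(-29) - 753*(-1260) = (-3 - 29*(-29)) - 753*(-1260) = (-3 + 841) + 948780 = 838 + 948780 = 949618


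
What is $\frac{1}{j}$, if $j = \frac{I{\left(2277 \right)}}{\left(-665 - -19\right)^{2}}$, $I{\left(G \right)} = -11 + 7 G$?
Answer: $\frac{104329}{3982} \approx 26.2$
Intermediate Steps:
$j = \frac{3982}{104329}$ ($j = \frac{-11 + 7 \cdot 2277}{\left(-665 - -19\right)^{2}} = \frac{-11 + 15939}{\left(-665 + \left(35 - 16\right)\right)^{2}} = \frac{15928}{\left(-665 + 19\right)^{2}} = \frac{15928}{\left(-646\right)^{2}} = \frac{15928}{417316} = 15928 \cdot \frac{1}{417316} = \frac{3982}{104329} \approx 0.038168$)
$\frac{1}{j} = \frac{1}{\frac{3982}{104329}} = \frac{104329}{3982}$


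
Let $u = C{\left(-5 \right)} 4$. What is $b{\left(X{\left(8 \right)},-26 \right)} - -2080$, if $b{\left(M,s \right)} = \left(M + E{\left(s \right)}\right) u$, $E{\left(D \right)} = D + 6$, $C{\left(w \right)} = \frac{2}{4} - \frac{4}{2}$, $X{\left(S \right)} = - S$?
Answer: $2248$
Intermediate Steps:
$C{\left(w \right)} = - \frac{3}{2}$ ($C{\left(w \right)} = 2 \cdot \frac{1}{4} - 2 = \frac{1}{2} - 2 = - \frac{3}{2}$)
$u = -6$ ($u = \left(- \frac{3}{2}\right) 4 = -6$)
$E{\left(D \right)} = 6 + D$
$b{\left(M,s \right)} = -36 - 6 M - 6 s$ ($b{\left(M,s \right)} = \left(M + \left(6 + s\right)\right) \left(-6\right) = \left(6 + M + s\right) \left(-6\right) = -36 - 6 M - 6 s$)
$b{\left(X{\left(8 \right)},-26 \right)} - -2080 = \left(-36 - 6 \left(\left(-1\right) 8\right) - -156\right) - -2080 = \left(-36 - -48 + 156\right) + 2080 = \left(-36 + 48 + 156\right) + 2080 = 168 + 2080 = 2248$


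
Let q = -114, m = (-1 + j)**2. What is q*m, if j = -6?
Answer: -5586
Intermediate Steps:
m = 49 (m = (-1 - 6)**2 = (-7)**2 = 49)
q*m = -114*49 = -5586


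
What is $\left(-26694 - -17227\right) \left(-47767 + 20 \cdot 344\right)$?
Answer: $387077229$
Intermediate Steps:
$\left(-26694 - -17227\right) \left(-47767 + 20 \cdot 344\right) = \left(-26694 + 17227\right) \left(-47767 + 6880\right) = \left(-9467\right) \left(-40887\right) = 387077229$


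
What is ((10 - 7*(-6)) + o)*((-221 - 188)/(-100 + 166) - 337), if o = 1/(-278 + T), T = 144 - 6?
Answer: -164876629/9240 ≈ -17844.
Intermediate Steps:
T = 138
o = -1/140 (o = 1/(-278 + 138) = 1/(-140) = -1/140 ≈ -0.0071429)
((10 - 7*(-6)) + o)*((-221 - 188)/(-100 + 166) - 337) = ((10 - 7*(-6)) - 1/140)*((-221 - 188)/(-100 + 166) - 337) = ((10 + 42) - 1/140)*(-409/66 - 337) = (52 - 1/140)*(-409*1/66 - 337) = 7279*(-409/66 - 337)/140 = (7279/140)*(-22651/66) = -164876629/9240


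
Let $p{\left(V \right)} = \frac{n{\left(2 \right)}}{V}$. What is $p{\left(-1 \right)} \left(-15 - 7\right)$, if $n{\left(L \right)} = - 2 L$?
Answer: $-88$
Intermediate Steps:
$p{\left(V \right)} = - \frac{4}{V}$ ($p{\left(V \right)} = \frac{\left(-2\right) 2}{V} = - \frac{4}{V}$)
$p{\left(-1 \right)} \left(-15 - 7\right) = - \frac{4}{-1} \left(-15 - 7\right) = \left(-4\right) \left(-1\right) \left(-22\right) = 4 \left(-22\right) = -88$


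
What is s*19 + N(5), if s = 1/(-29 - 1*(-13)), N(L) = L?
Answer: 61/16 ≈ 3.8125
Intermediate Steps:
s = -1/16 (s = 1/(-29 + 13) = 1/(-16) = -1/16 ≈ -0.062500)
s*19 + N(5) = -1/16*19 + 5 = -19/16 + 5 = 61/16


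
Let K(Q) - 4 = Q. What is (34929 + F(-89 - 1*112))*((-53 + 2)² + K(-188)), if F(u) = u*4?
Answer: 82480125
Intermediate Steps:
F(u) = 4*u
K(Q) = 4 + Q
(34929 + F(-89 - 1*112))*((-53 + 2)² + K(-188)) = (34929 + 4*(-89 - 1*112))*((-53 + 2)² + (4 - 188)) = (34929 + 4*(-89 - 112))*((-51)² - 184) = (34929 + 4*(-201))*(2601 - 184) = (34929 - 804)*2417 = 34125*2417 = 82480125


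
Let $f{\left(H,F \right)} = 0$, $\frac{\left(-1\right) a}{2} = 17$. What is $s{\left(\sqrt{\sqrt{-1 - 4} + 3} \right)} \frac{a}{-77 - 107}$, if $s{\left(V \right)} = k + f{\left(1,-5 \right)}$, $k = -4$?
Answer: $- \frac{17}{23} \approx -0.73913$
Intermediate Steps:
$a = -34$ ($a = \left(-2\right) 17 = -34$)
$s{\left(V \right)} = -4$ ($s{\left(V \right)} = -4 + 0 = -4$)
$s{\left(\sqrt{\sqrt{-1 - 4} + 3} \right)} \frac{a}{-77 - 107} = - 4 \left(- \frac{34}{-77 - 107}\right) = - 4 \left(- \frac{34}{-184}\right) = - 4 \left(\left(-34\right) \left(- \frac{1}{184}\right)\right) = \left(-4\right) \frac{17}{92} = - \frac{17}{23}$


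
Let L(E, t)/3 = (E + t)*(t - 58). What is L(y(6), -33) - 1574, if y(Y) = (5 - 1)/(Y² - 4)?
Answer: 59207/8 ≈ 7400.9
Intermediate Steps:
y(Y) = 4/(-4 + Y²)
L(E, t) = 3*(-58 + t)*(E + t) (L(E, t) = 3*((E + t)*(t - 58)) = 3*((E + t)*(-58 + t)) = 3*((-58 + t)*(E + t)) = 3*(-58 + t)*(E + t))
L(y(6), -33) - 1574 = (-696/(-4 + 6²) - 174*(-33) + 3*(-33)² + 3*(4/(-4 + 6²))*(-33)) - 1574 = (-696/(-4 + 36) + 5742 + 3*1089 + 3*(4/(-4 + 36))*(-33)) - 1574 = (-696/32 + 5742 + 3267 + 3*(4/32)*(-33)) - 1574 = (-696/32 + 5742 + 3267 + 3*(4*(1/32))*(-33)) - 1574 = (-174*⅛ + 5742 + 3267 + 3*(⅛)*(-33)) - 1574 = (-87/4 + 5742 + 3267 - 99/8) - 1574 = 71799/8 - 1574 = 59207/8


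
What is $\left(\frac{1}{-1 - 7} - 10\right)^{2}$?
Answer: $\frac{6561}{64} \approx 102.52$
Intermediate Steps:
$\left(\frac{1}{-1 - 7} - 10\right)^{2} = \left(\frac{1}{-8} - 10\right)^{2} = \left(- \frac{1}{8} - 10\right)^{2} = \left(- \frac{81}{8}\right)^{2} = \frac{6561}{64}$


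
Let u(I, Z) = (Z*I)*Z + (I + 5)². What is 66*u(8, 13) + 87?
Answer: 100473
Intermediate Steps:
u(I, Z) = (5 + I)² + I*Z² (u(I, Z) = (I*Z)*Z + (5 + I)² = I*Z² + (5 + I)² = (5 + I)² + I*Z²)
66*u(8, 13) + 87 = 66*((5 + 8)² + 8*13²) + 87 = 66*(13² + 8*169) + 87 = 66*(169 + 1352) + 87 = 66*1521 + 87 = 100386 + 87 = 100473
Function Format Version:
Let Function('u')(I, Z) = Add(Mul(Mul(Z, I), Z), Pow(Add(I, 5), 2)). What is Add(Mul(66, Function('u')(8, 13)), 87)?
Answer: 100473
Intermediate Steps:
Function('u')(I, Z) = Add(Pow(Add(5, I), 2), Mul(I, Pow(Z, 2))) (Function('u')(I, Z) = Add(Mul(Mul(I, Z), Z), Pow(Add(5, I), 2)) = Add(Mul(I, Pow(Z, 2)), Pow(Add(5, I), 2)) = Add(Pow(Add(5, I), 2), Mul(I, Pow(Z, 2))))
Add(Mul(66, Function('u')(8, 13)), 87) = Add(Mul(66, Add(Pow(Add(5, 8), 2), Mul(8, Pow(13, 2)))), 87) = Add(Mul(66, Add(Pow(13, 2), Mul(8, 169))), 87) = Add(Mul(66, Add(169, 1352)), 87) = Add(Mul(66, 1521), 87) = Add(100386, 87) = 100473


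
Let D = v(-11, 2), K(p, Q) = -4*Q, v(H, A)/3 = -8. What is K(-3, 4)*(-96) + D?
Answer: 1512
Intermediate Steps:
v(H, A) = -24 (v(H, A) = 3*(-8) = -24)
D = -24
K(-3, 4)*(-96) + D = -4*4*(-96) - 24 = -16*(-96) - 24 = 1536 - 24 = 1512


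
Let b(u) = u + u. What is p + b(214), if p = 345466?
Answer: 345894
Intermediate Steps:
b(u) = 2*u
p + b(214) = 345466 + 2*214 = 345466 + 428 = 345894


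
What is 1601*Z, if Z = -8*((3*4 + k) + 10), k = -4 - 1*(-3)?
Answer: -268968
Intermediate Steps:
k = -1 (k = -4 + 3 = -1)
Z = -168 (Z = -8*((3*4 - 1) + 10) = -8*((12 - 1) + 10) = -8*(11 + 10) = -8*21 = -168)
1601*Z = 1601*(-168) = -268968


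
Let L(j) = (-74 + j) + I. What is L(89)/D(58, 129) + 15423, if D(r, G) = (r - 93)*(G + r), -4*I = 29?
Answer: 403774109/26180 ≈ 15423.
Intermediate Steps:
I = -29/4 (I = -¼*29 = -29/4 ≈ -7.2500)
D(r, G) = (-93 + r)*(G + r)
L(j) = -325/4 + j (L(j) = (-74 + j) - 29/4 = -325/4 + j)
L(89)/D(58, 129) + 15423 = (-325/4 + 89)/(58² - 93*129 - 93*58 + 129*58) + 15423 = 31/(4*(3364 - 11997 - 5394 + 7482)) + 15423 = (31/4)/(-6545) + 15423 = (31/4)*(-1/6545) + 15423 = -31/26180 + 15423 = 403774109/26180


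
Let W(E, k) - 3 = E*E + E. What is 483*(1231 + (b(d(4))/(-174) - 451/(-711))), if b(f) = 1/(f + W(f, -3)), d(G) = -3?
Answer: 16354411073/27492 ≈ 5.9488e+5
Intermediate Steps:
W(E, k) = 3 + E + E² (W(E, k) = 3 + (E*E + E) = 3 + (E² + E) = 3 + (E + E²) = 3 + E + E²)
b(f) = 1/(3 + f² + 2*f) (b(f) = 1/(f + (3 + f + f²)) = 1/(3 + f² + 2*f))
483*(1231 + (b(d(4))/(-174) - 451/(-711))) = 483*(1231 + (1/((3 + (-3)² + 2*(-3))*(-174)) - 451/(-711))) = 483*(1231 + (-1/174/(3 + 9 - 6) - 451*(-1/711))) = 483*(1231 + (-1/174/6 + 451/711)) = 483*(1231 + ((⅙)*(-1/174) + 451/711)) = 483*(1231 + (-1/1044 + 451/711)) = 483*(1231 + 52237/82476) = 483*(101580193/82476) = 16354411073/27492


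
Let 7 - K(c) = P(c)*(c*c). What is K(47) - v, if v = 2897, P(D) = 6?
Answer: -16144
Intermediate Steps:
K(c) = 7 - 6*c² (K(c) = 7 - 6*c*c = 7 - 6*c²)
K(47) - v = (7 - 6*47²) - 1*2897 = (7 - 6*2209) - 2897 = (7 - 13254) - 2897 = -13247 - 2897 = -16144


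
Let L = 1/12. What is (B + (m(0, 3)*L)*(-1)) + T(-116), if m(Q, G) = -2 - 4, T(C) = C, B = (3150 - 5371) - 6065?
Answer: -16803/2 ≈ -8401.5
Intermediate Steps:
B = -8286 (B = -2221 - 6065 = -8286)
m(Q, G) = -6
L = 1/12 ≈ 0.083333
(B + (m(0, 3)*L)*(-1)) + T(-116) = (-8286 - 6*1/12*(-1)) - 116 = (-8286 - ½*(-1)) - 116 = (-8286 + ½) - 116 = -16571/2 - 116 = -16803/2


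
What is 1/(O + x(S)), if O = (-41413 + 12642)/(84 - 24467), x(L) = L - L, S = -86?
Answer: 24383/28771 ≈ 0.84749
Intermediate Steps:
x(L) = 0
O = 28771/24383 (O = -28771/(-24383) = -28771*(-1/24383) = 28771/24383 ≈ 1.1800)
1/(O + x(S)) = 1/(28771/24383 + 0) = 1/(28771/24383) = 24383/28771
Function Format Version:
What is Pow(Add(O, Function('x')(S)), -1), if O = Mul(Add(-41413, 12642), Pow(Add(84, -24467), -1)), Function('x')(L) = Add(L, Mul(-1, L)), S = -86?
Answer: Rational(24383, 28771) ≈ 0.84749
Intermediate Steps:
Function('x')(L) = 0
O = Rational(28771, 24383) (O = Mul(-28771, Pow(-24383, -1)) = Mul(-28771, Rational(-1, 24383)) = Rational(28771, 24383) ≈ 1.1800)
Pow(Add(O, Function('x')(S)), -1) = Pow(Add(Rational(28771, 24383), 0), -1) = Pow(Rational(28771, 24383), -1) = Rational(24383, 28771)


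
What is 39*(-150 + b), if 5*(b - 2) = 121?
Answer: -24141/5 ≈ -4828.2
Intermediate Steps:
b = 131/5 (b = 2 + (⅕)*121 = 2 + 121/5 = 131/5 ≈ 26.200)
39*(-150 + b) = 39*(-150 + 131/5) = 39*(-619/5) = -24141/5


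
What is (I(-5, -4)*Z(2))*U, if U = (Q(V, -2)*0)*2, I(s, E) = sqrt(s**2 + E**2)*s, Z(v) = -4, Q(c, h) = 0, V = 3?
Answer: 0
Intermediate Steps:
I(s, E) = s*sqrt(E**2 + s**2) (I(s, E) = sqrt(E**2 + s**2)*s = s*sqrt(E**2 + s**2))
U = 0 (U = (0*0)*2 = 0*2 = 0)
(I(-5, -4)*Z(2))*U = (-5*sqrt((-4)**2 + (-5)**2)*(-4))*0 = (-5*sqrt(16 + 25)*(-4))*0 = (-5*sqrt(41)*(-4))*0 = (20*sqrt(41))*0 = 0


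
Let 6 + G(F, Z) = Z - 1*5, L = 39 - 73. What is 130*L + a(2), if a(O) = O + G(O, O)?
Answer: -4427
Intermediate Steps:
L = -34
G(F, Z) = -11 + Z (G(F, Z) = -6 + (Z - 1*5) = -6 + (Z - 5) = -6 + (-5 + Z) = -11 + Z)
a(O) = -11 + 2*O (a(O) = O + (-11 + O) = -11 + 2*O)
130*L + a(2) = 130*(-34) + (-11 + 2*2) = -4420 + (-11 + 4) = -4420 - 7 = -4427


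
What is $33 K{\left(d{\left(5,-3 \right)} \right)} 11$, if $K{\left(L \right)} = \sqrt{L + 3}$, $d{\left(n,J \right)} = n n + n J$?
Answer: $363 \sqrt{13} \approx 1308.8$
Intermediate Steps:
$d{\left(n,J \right)} = n^{2} + J n$
$K{\left(L \right)} = \sqrt{3 + L}$
$33 K{\left(d{\left(5,-3 \right)} \right)} 11 = 33 \sqrt{3 + 5 \left(-3 + 5\right)} 11 = 33 \sqrt{3 + 5 \cdot 2} \cdot 11 = 33 \sqrt{3 + 10} \cdot 11 = 33 \sqrt{13} \cdot 11 = 363 \sqrt{13}$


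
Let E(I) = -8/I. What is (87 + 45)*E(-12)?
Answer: 88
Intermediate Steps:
(87 + 45)*E(-12) = (87 + 45)*(-8/(-12)) = 132*(-8*(-1/12)) = 132*(2/3) = 88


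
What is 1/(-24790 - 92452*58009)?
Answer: -1/6801091178 ≈ -1.4704e-10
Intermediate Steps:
1/(-24790 - 92452*58009) = (1/58009)/(-117242) = -1/117242*1/58009 = -1/6801091178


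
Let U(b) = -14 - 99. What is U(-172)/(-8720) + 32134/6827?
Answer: 280979931/59531440 ≈ 4.7199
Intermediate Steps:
U(b) = -113
U(-172)/(-8720) + 32134/6827 = -113/(-8720) + 32134/6827 = -113*(-1/8720) + 32134*(1/6827) = 113/8720 + 32134/6827 = 280979931/59531440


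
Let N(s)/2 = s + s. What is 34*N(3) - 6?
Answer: 402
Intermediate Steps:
N(s) = 4*s (N(s) = 2*(s + s) = 2*(2*s) = 4*s)
34*N(3) - 6 = 34*(4*3) - 6 = 34*12 - 6 = 408 - 6 = 402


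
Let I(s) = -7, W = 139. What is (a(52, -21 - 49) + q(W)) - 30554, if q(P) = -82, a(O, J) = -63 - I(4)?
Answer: -30692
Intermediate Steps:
a(O, J) = -56 (a(O, J) = -63 - 1*(-7) = -63 + 7 = -56)
(a(52, -21 - 49) + q(W)) - 30554 = (-56 - 82) - 30554 = -138 - 30554 = -30692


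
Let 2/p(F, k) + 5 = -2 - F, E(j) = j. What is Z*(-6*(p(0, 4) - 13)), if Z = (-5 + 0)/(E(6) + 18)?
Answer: -465/28 ≈ -16.607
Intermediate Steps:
p(F, k) = 2/(-7 - F) (p(F, k) = 2/(-5 + (-2 - F)) = 2/(-7 - F))
Z = -5/24 (Z = (-5 + 0)/(6 + 18) = -5/24 ≈ -0.20833)
Z*(-6*(p(0, 4) - 13)) = -(-5)*(-2/(7 + 0) - 13)/4 = -(-5)*(-2/7 - 13)/4 = -(-5)*(-93)/(4*7) = -5/24*558/7 = -465/28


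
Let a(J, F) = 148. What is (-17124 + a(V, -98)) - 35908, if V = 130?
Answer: -52884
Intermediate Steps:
(-17124 + a(V, -98)) - 35908 = (-17124 + 148) - 35908 = -16976 - 35908 = -52884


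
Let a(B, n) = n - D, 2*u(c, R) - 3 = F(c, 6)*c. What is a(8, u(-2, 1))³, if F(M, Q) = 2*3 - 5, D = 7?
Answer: -2197/8 ≈ -274.63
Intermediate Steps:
F(M, Q) = 1 (F(M, Q) = 6 - 5 = 1)
u(c, R) = 3/2 + c/2 (u(c, R) = 3/2 + (1*c)/2 = 3/2 + c/2)
a(B, n) = -7 + n (a(B, n) = n - 1*7 = n - 7 = -7 + n)
a(8, u(-2, 1))³ = (-7 + (3/2 + (½)*(-2)))³ = (-7 + (3/2 - 1))³ = (-7 + ½)³ = (-13/2)³ = -2197/8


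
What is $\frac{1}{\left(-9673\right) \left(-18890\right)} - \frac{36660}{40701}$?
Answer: $- \frac{2232874679833}{2479002533990} \approx -0.90071$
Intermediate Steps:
$\frac{1}{\left(-9673\right) \left(-18890\right)} - \frac{36660}{40701} = \left(- \frac{1}{9673}\right) \left(- \frac{1}{18890}\right) - \frac{12220}{13567} = \frac{1}{182722970} - \frac{12220}{13567} = - \frac{2232874679833}{2479002533990}$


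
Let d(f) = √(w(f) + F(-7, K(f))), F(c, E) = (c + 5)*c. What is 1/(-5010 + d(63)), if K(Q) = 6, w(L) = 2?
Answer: -1/5006 ≈ -0.00019976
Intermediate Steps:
F(c, E) = c*(5 + c) (F(c, E) = (5 + c)*c = c*(5 + c))
d(f) = 4 (d(f) = √(2 - 7*(5 - 7)) = √(2 - 7*(-2)) = √(2 + 14) = √16 = 4)
1/(-5010 + d(63)) = 1/(-5010 + 4) = 1/(-5006) = -1/5006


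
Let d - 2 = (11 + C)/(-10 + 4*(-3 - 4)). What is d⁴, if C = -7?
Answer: 1679616/130321 ≈ 12.888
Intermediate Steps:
d = 36/19 (d = 2 + (11 - 7)/(-10 + 4*(-3 - 4)) = 2 + 4/(-10 + 4*(-7)) = 2 + 4/(-10 - 28) = 2 + 4/(-38) = 2 + 4*(-1/38) = 2 - 2/19 = 36/19 ≈ 1.8947)
d⁴ = (36/19)⁴ = 1679616/130321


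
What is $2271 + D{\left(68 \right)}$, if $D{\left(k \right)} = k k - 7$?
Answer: $6888$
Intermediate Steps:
$D{\left(k \right)} = -7 + k^{2}$ ($D{\left(k \right)} = k^{2} - 7 = -7 + k^{2}$)
$2271 + D{\left(68 \right)} = 2271 - \left(7 - 68^{2}\right) = 2271 + \left(-7 + 4624\right) = 2271 + 4617 = 6888$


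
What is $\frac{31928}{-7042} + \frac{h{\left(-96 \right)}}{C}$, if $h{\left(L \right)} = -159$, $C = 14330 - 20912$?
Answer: $- \frac{34838403}{7725074} \approx -4.5098$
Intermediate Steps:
$C = -6582$
$\frac{31928}{-7042} + \frac{h{\left(-96 \right)}}{C} = \frac{31928}{-7042} - \frac{159}{-6582} = 31928 \left(- \frac{1}{7042}\right) - - \frac{53}{2194} = - \frac{15964}{3521} + \frac{53}{2194} = - \frac{34838403}{7725074}$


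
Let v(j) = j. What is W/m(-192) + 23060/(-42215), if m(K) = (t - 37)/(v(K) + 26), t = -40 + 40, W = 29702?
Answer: 41628311032/312391 ≈ 1.3326e+5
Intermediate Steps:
t = 0
m(K) = -37/(26 + K) (m(K) = (0 - 37)/(K + 26) = -37/(26 + K))
W/m(-192) + 23060/(-42215) = 29702/((-37/(26 - 192))) + 23060/(-42215) = 29702/((-37/(-166))) + 23060*(-1/42215) = 29702/((-37*(-1/166))) - 4612/8443 = 29702/(37/166) - 4612/8443 = 29702*(166/37) - 4612/8443 = 4930532/37 - 4612/8443 = 41628311032/312391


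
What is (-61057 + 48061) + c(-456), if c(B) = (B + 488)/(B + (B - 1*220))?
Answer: -3677876/283 ≈ -12996.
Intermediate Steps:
c(B) = (488 + B)/(-220 + 2*B) (c(B) = (488 + B)/(B + (B - 220)) = (488 + B)/(B + (-220 + B)) = (488 + B)/(-220 + 2*B))
(-61057 + 48061) + c(-456) = (-61057 + 48061) + (488 - 456)/(2*(-110 - 456)) = -12996 + (½)*32/(-566) = -12996 + (½)*(-1/566)*32 = -12996 - 8/283 = -3677876/283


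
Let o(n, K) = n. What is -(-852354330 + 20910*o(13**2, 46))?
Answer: 848820540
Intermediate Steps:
-(-852354330 + 20910*o(13**2, 46)) = -20910/(1/(-40763 + 13**2)) = -20910/(1/(-40763 + 169)) = -20910/(1/(-40594)) = -20910/(-1/40594) = -20910*(-40594) = 848820540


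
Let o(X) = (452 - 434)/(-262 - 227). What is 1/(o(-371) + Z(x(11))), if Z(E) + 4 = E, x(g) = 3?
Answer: -163/169 ≈ -0.96450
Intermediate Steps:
Z(E) = -4 + E
o(X) = -6/163 (o(X) = 18/(-489) = 18*(-1/489) = -6/163)
1/(o(-371) + Z(x(11))) = 1/(-6/163 + (-4 + 3)) = 1/(-6/163 - 1) = 1/(-169/163) = -163/169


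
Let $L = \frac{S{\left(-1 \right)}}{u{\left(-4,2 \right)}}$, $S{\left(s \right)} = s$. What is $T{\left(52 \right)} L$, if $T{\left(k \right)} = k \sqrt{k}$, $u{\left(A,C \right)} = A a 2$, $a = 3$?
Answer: $\frac{13 \sqrt{13}}{3} \approx 15.624$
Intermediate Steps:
$u{\left(A,C \right)} = 6 A$ ($u{\left(A,C \right)} = A 3 \cdot 2 = 3 A 2 = 6 A$)
$T{\left(k \right)} = k^{\frac{3}{2}}$
$L = \frac{1}{24}$ ($L = - \frac{1}{6 \left(-4\right)} = - \frac{1}{-24} = \left(-1\right) \left(- \frac{1}{24}\right) = \frac{1}{24} \approx 0.041667$)
$T{\left(52 \right)} L = 52^{\frac{3}{2}} \cdot \frac{1}{24} = 104 \sqrt{13} \cdot \frac{1}{24} = \frac{13 \sqrt{13}}{3}$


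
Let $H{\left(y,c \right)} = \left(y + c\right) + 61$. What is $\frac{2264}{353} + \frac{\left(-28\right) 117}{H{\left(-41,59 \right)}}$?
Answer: $- \frac{977572}{27887} \approx -35.055$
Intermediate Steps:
$H{\left(y,c \right)} = 61 + c + y$ ($H{\left(y,c \right)} = \left(c + y\right) + 61 = 61 + c + y$)
$\frac{2264}{353} + \frac{\left(-28\right) 117}{H{\left(-41,59 \right)}} = \frac{2264}{353} + \frac{\left(-28\right) 117}{61 + 59 - 41} = 2264 \cdot \frac{1}{353} - \frac{3276}{79} = \frac{2264}{353} - \frac{3276}{79} = - \frac{977572}{27887}$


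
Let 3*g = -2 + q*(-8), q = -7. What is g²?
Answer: 324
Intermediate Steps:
g = 18 (g = (-2 - 7*(-8))/3 = (-2 + 56)/3 = (⅓)*54 = 18)
g² = 18² = 324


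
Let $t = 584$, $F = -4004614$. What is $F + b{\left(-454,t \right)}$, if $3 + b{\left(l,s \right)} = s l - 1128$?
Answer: $-4270881$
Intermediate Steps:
$b{\left(l,s \right)} = -1131 + l s$ ($b{\left(l,s \right)} = -3 + \left(s l - 1128\right) = -3 + \left(l s - 1128\right) = -3 + \left(-1128 + l s\right) = -1131 + l s$)
$F + b{\left(-454,t \right)} = -4004614 - 266267 = -4270881$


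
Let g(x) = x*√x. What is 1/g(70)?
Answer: √70/4900 ≈ 0.0017075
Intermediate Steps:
g(x) = x^(3/2)
1/g(70) = 1/(70^(3/2)) = 1/(70*√70) = √70/4900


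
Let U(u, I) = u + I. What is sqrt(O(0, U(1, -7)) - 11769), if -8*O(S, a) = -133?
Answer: I*sqrt(188038)/4 ≈ 108.41*I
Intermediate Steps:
U(u, I) = I + u
O(S, a) = 133/8 (O(S, a) = -1/8*(-133) = 133/8)
sqrt(O(0, U(1, -7)) - 11769) = sqrt(133/8 - 11769) = sqrt(-94019/8) = I*sqrt(188038)/4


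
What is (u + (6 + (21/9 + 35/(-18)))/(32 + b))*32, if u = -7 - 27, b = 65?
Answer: -947984/873 ≈ -1085.9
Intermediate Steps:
u = -34
(u + (6 + (21/9 + 35/(-18)))/(32 + b))*32 = (-34 + (6 + (21/9 + 35/(-18)))/(32 + 65))*32 = (-34 + (6 + (21*(1/9) + 35*(-1/18)))/97)*32 = (-34 + (6 + (7/3 - 35/18))*(1/97))*32 = (-34 + (6 + 7/18)*(1/97))*32 = (-34 + (115/18)*(1/97))*32 = (-34 + 115/1746)*32 = -59249/1746*32 = -947984/873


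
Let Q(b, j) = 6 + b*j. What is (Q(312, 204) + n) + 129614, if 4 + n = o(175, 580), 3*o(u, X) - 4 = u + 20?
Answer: 579991/3 ≈ 1.9333e+5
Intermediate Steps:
o(u, X) = 8 + u/3 (o(u, X) = 4/3 + (u + 20)/3 = 4/3 + (20 + u)/3 = 4/3 + (20/3 + u/3) = 8 + u/3)
n = 187/3 (n = -4 + (8 + (1/3)*175) = -4 + (8 + 175/3) = -4 + 199/3 = 187/3 ≈ 62.333)
(Q(312, 204) + n) + 129614 = ((6 + 312*204) + 187/3) + 129614 = ((6 + 63648) + 187/3) + 129614 = (63654 + 187/3) + 129614 = 191149/3 + 129614 = 579991/3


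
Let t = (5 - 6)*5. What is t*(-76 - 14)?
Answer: 450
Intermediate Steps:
t = -5 (t = -1*5 = -5)
t*(-76 - 14) = -5*(-76 - 14) = -5*(-90) = 450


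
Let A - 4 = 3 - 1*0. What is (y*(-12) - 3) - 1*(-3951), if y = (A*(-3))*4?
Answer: 4956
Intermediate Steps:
A = 7 (A = 4 + (3 - 1*0) = 4 + (3 + 0) = 4 + 3 = 7)
y = -84 (y = (7*(-3))*4 = -21*4 = -84)
(y*(-12) - 3) - 1*(-3951) = (-84*(-12) - 3) - 1*(-3951) = (1008 - 3) + 3951 = 1005 + 3951 = 4956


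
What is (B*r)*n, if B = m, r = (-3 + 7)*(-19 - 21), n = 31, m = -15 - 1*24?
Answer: 193440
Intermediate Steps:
m = -39 (m = -15 - 24 = -39)
r = -160 (r = 4*(-40) = -160)
B = -39
(B*r)*n = -39*(-160)*31 = 6240*31 = 193440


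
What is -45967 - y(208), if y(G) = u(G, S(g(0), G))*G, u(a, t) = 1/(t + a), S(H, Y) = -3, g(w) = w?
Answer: -9423443/205 ≈ -45968.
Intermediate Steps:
u(a, t) = 1/(a + t)
y(G) = G/(-3 + G) (y(G) = G/(G - 3) = G/(-3 + G))
-45967 - y(208) = -45967 - 208/(-3 + 208) = -45967 - 208/205 = -9423443/205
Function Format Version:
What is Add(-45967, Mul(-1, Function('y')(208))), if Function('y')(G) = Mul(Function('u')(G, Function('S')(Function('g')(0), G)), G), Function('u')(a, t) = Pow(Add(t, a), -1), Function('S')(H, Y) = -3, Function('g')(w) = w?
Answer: Rational(-9423443, 205) ≈ -45968.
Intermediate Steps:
Function('u')(a, t) = Pow(Add(a, t), -1)
Function('y')(G) = Mul(G, Pow(Add(-3, G), -1)) (Function('y')(G) = Mul(Pow(Add(G, -3), -1), G) = Mul(Pow(Add(-3, G), -1), G) = Mul(G, Pow(Add(-3, G), -1)))
Add(-45967, Mul(-1, Function('y')(208))) = Add(-45967, Mul(-1, Mul(208, Pow(Add(-3, 208), -1)))) = Add(-45967, Mul(-1, Mul(208, Pow(205, -1)))) = Add(-45967, Mul(-1, Mul(208, Rational(1, 205)))) = Add(-45967, Mul(-1, Rational(208, 205))) = Add(-45967, Rational(-208, 205)) = Rational(-9423443, 205)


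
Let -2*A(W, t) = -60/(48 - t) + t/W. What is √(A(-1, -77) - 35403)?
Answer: I*√3544126/10 ≈ 188.26*I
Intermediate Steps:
A(W, t) = 30/(48 - t) - t/(2*W) (A(W, t) = -(-60/(48 - t) + t/W)/2 = 30/(48 - t) - t/(2*W))
√(A(-1, -77) - 35403) = √((½)*(-1*(-77)² - 60*(-1) + 48*(-77))/(-1*(-48 - 77)) - 35403) = √((½)*(-1)*(-1*5929 + 60 - 3696)/(-125) - 35403) = √((½)*(-1)*(-1/125)*(-5929 + 60 - 3696) - 35403) = √((½)*(-1)*(-1/125)*(-9565) - 35403) = √(-1913/50 - 35403) = √(-1772063/50) = I*√3544126/10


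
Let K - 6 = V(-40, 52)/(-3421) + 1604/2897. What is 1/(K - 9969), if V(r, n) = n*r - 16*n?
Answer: -9910637/98725753083 ≈ -0.00010039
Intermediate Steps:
V(r, n) = -16*n + n*r
K = 73387170/9910637 (K = 6 + ((52*(-16 - 40))/(-3421) + 1604/2897) = 6 + ((52*(-56))*(-1/3421) + 1604*(1/2897)) = 6 + (-2912*(-1/3421) + 1604/2897) = 6 + (2912/3421 + 1604/2897) = 6 + 13923348/9910637 = 73387170/9910637 ≈ 7.4049)
1/(K - 9969) = 1/(73387170/9910637 - 9969) = 1/(-98725753083/9910637) = -9910637/98725753083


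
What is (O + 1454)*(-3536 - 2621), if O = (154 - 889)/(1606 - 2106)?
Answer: -896132879/100 ≈ -8.9613e+6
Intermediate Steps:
O = 147/100 (O = -735/(-500) = -735*(-1/500) = 147/100 ≈ 1.4700)
(O + 1454)*(-3536 - 2621) = (147/100 + 1454)*(-3536 - 2621) = (145547/100)*(-6157) = -896132879/100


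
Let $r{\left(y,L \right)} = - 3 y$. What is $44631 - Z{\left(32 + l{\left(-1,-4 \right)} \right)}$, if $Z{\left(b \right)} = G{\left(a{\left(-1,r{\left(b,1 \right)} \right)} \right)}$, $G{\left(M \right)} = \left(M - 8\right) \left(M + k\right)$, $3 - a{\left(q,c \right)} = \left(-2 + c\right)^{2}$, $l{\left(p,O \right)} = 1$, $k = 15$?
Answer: $-103883067$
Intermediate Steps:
$a{\left(q,c \right)} = 3 - \left(-2 + c\right)^{2}$
$G{\left(M \right)} = \left(-8 + M\right) \left(15 + M\right)$ ($G{\left(M \right)} = \left(M - 8\right) \left(M + 15\right) = \left(-8 + M\right) \left(15 + M\right)$)
$Z{\left(b \right)} = -99 + \left(3 - \left(-2 - 3 b\right)^{2}\right)^{2} - 7 \left(-2 - 3 b\right)^{2}$ ($Z{\left(b \right)} = -120 + \left(3 - \left(-2 - 3 b\right)^{2}\right)^{2} + 7 \left(3 - \left(-2 - 3 b\right)^{2}\right) = -120 + \left(3 - \left(-2 - 3 b\right)^{2}\right)^{2} - \left(-21 + 7 \left(-2 - 3 b\right)^{2}\right) = -99 + \left(3 - \left(-2 - 3 b\right)^{2}\right)^{2} - 7 \left(-2 - 3 b\right)^{2}$)
$44631 - Z{\left(32 + l{\left(-1,-4 \right)} \right)} = 44631 - \left(-99 + \left(-3 + \left(2 + 3 \left(32 + 1\right)\right)^{2}\right)^{2} - 7 \left(2 + 3 \left(32 + 1\right)\right)^{2}\right) = 44631 - \left(-99 + \left(-3 + \left(2 + 3 \cdot 33\right)^{2}\right)^{2} - 7 \left(2 + 3 \cdot 33\right)^{2}\right) = 44631 - \left(-99 + \left(-3 + \left(2 + 99\right)^{2}\right)^{2} - 7 \left(2 + 99\right)^{2}\right) = 44631 - \left(-99 + \left(-3 + 101^{2}\right)^{2} - 7 \cdot 101^{2}\right) = 44631 - \left(-99 + \left(-3 + 10201\right)^{2} - 71407\right) = 44631 - \left(-99 + 10198^{2} - 71407\right) = 44631 - \left(-99 + 103999204 - 71407\right) = 44631 - 103927698 = -103883067$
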